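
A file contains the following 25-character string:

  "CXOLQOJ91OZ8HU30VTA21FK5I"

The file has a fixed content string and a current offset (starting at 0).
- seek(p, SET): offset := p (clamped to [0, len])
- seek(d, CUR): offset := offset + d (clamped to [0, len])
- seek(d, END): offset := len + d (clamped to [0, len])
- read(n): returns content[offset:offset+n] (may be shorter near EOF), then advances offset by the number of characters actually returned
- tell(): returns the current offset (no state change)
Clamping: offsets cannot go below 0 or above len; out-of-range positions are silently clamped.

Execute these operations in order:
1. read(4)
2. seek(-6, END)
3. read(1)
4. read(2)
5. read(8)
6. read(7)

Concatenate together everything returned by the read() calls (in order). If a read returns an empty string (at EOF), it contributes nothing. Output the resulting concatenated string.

Answer: CXOL21FK5I

Derivation:
After 1 (read(4)): returned 'CXOL', offset=4
After 2 (seek(-6, END)): offset=19
After 3 (read(1)): returned '2', offset=20
After 4 (read(2)): returned '1F', offset=22
After 5 (read(8)): returned 'K5I', offset=25
After 6 (read(7)): returned '', offset=25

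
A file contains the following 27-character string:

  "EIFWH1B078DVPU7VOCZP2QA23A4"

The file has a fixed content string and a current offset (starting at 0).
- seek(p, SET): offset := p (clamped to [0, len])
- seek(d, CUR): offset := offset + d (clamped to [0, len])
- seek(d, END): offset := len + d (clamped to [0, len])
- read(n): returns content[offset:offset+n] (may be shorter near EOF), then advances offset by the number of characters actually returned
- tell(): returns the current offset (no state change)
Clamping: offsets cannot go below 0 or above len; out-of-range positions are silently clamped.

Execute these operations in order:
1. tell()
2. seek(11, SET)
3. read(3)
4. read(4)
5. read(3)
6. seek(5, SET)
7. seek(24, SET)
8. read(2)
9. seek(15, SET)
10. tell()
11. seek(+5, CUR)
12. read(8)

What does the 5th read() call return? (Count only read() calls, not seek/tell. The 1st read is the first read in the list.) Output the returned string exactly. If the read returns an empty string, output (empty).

After 1 (tell()): offset=0
After 2 (seek(11, SET)): offset=11
After 3 (read(3)): returned 'VPU', offset=14
After 4 (read(4)): returned '7VOC', offset=18
After 5 (read(3)): returned 'ZP2', offset=21
After 6 (seek(5, SET)): offset=5
After 7 (seek(24, SET)): offset=24
After 8 (read(2)): returned '3A', offset=26
After 9 (seek(15, SET)): offset=15
After 10 (tell()): offset=15
After 11 (seek(+5, CUR)): offset=20
After 12 (read(8)): returned '2QA23A4', offset=27

Answer: 2QA23A4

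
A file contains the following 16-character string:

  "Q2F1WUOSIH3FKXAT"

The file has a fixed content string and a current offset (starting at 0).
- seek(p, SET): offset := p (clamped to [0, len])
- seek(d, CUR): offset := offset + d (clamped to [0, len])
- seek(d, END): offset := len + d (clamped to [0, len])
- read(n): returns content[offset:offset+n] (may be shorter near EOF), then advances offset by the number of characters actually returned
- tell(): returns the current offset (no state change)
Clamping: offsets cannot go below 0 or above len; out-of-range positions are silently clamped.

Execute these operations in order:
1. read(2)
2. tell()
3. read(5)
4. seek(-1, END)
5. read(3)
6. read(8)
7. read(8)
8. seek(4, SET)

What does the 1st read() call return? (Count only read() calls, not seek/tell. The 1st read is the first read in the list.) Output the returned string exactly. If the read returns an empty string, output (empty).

Answer: Q2

Derivation:
After 1 (read(2)): returned 'Q2', offset=2
After 2 (tell()): offset=2
After 3 (read(5)): returned 'F1WUO', offset=7
After 4 (seek(-1, END)): offset=15
After 5 (read(3)): returned 'T', offset=16
After 6 (read(8)): returned '', offset=16
After 7 (read(8)): returned '', offset=16
After 8 (seek(4, SET)): offset=4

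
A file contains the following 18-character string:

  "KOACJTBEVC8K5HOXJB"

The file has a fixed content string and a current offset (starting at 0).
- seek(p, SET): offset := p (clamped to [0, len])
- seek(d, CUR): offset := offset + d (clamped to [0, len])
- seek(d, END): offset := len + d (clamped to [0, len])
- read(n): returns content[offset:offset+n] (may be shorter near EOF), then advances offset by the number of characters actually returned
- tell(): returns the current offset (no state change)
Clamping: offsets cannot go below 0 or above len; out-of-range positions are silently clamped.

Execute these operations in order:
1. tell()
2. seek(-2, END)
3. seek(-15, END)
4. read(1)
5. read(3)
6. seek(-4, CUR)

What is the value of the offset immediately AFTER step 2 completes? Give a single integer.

Answer: 16

Derivation:
After 1 (tell()): offset=0
After 2 (seek(-2, END)): offset=16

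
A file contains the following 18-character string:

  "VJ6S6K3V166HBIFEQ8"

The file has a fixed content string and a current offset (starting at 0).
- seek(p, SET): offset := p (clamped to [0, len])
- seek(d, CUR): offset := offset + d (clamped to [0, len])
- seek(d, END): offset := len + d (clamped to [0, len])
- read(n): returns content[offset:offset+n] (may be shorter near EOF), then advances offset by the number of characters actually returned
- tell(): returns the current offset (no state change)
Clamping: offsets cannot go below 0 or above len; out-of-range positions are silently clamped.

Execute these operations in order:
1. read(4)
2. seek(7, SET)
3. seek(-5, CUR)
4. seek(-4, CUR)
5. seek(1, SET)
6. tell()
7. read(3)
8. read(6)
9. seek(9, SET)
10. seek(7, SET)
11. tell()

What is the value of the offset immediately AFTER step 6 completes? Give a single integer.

Answer: 1

Derivation:
After 1 (read(4)): returned 'VJ6S', offset=4
After 2 (seek(7, SET)): offset=7
After 3 (seek(-5, CUR)): offset=2
After 4 (seek(-4, CUR)): offset=0
After 5 (seek(1, SET)): offset=1
After 6 (tell()): offset=1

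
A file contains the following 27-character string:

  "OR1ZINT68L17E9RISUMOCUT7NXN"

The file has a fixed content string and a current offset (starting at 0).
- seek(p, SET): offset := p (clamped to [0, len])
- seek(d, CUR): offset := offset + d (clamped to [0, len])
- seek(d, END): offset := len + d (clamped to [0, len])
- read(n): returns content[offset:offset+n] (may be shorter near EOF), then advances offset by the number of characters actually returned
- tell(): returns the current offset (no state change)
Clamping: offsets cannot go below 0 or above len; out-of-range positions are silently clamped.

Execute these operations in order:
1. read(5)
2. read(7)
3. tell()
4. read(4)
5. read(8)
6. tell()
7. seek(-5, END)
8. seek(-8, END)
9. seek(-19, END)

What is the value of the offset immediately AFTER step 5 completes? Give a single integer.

Answer: 24

Derivation:
After 1 (read(5)): returned 'OR1ZI', offset=5
After 2 (read(7)): returned 'NT68L17', offset=12
After 3 (tell()): offset=12
After 4 (read(4)): returned 'E9RI', offset=16
After 5 (read(8)): returned 'SUMOCUT7', offset=24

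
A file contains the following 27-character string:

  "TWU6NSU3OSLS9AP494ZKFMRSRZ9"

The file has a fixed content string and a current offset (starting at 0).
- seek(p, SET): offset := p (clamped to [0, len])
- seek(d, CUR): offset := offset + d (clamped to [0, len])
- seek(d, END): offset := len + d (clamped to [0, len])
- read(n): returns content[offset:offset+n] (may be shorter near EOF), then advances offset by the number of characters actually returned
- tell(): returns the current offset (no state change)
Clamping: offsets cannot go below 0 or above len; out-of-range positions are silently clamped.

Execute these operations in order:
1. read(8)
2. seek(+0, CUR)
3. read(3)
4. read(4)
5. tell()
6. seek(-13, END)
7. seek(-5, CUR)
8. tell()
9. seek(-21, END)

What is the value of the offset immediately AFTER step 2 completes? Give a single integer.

Answer: 8

Derivation:
After 1 (read(8)): returned 'TWU6NSU3', offset=8
After 2 (seek(+0, CUR)): offset=8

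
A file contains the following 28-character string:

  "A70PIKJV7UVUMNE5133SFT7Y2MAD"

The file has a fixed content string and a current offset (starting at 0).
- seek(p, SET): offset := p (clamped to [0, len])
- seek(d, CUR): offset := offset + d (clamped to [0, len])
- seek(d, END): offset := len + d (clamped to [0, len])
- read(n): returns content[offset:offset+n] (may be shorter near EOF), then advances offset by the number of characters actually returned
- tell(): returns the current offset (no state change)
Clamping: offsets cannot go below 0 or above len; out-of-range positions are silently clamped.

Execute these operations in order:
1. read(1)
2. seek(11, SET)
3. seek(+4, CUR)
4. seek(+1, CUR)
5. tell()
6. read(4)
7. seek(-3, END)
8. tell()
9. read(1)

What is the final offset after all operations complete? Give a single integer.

Answer: 26

Derivation:
After 1 (read(1)): returned 'A', offset=1
After 2 (seek(11, SET)): offset=11
After 3 (seek(+4, CUR)): offset=15
After 4 (seek(+1, CUR)): offset=16
After 5 (tell()): offset=16
After 6 (read(4)): returned '133S', offset=20
After 7 (seek(-3, END)): offset=25
After 8 (tell()): offset=25
After 9 (read(1)): returned 'M', offset=26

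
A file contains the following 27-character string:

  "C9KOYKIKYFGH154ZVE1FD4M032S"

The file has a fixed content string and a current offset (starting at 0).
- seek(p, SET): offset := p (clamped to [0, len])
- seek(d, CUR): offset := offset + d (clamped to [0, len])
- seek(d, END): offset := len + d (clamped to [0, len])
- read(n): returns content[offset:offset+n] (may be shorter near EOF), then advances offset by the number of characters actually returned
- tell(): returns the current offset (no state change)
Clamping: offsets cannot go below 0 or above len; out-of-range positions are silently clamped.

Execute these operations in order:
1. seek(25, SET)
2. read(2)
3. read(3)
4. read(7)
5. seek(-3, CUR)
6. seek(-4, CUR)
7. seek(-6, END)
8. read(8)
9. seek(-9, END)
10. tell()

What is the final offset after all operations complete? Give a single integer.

After 1 (seek(25, SET)): offset=25
After 2 (read(2)): returned '2S', offset=27
After 3 (read(3)): returned '', offset=27
After 4 (read(7)): returned '', offset=27
After 5 (seek(-3, CUR)): offset=24
After 6 (seek(-4, CUR)): offset=20
After 7 (seek(-6, END)): offset=21
After 8 (read(8)): returned '4M032S', offset=27
After 9 (seek(-9, END)): offset=18
After 10 (tell()): offset=18

Answer: 18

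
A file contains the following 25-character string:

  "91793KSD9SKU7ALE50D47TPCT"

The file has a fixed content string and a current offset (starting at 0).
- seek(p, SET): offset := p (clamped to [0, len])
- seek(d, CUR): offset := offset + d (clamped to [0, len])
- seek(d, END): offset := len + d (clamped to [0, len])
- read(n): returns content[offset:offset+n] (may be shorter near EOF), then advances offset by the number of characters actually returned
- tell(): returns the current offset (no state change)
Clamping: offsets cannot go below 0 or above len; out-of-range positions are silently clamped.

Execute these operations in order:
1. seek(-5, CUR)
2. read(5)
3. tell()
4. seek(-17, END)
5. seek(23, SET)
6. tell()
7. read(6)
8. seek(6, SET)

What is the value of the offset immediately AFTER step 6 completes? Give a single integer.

After 1 (seek(-5, CUR)): offset=0
After 2 (read(5)): returned '91793', offset=5
After 3 (tell()): offset=5
After 4 (seek(-17, END)): offset=8
After 5 (seek(23, SET)): offset=23
After 6 (tell()): offset=23

Answer: 23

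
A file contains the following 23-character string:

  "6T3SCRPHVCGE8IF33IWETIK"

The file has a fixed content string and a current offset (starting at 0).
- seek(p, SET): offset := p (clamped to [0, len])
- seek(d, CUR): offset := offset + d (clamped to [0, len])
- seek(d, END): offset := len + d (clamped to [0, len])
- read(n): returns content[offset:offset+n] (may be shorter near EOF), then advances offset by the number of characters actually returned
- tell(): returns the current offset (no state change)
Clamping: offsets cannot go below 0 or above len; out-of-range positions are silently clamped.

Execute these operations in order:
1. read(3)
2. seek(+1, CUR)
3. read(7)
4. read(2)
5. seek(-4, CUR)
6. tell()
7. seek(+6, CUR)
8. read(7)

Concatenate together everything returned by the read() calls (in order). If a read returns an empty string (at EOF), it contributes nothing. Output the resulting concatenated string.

Answer: 6T3CRPHVCGE833IWETI

Derivation:
After 1 (read(3)): returned '6T3', offset=3
After 2 (seek(+1, CUR)): offset=4
After 3 (read(7)): returned 'CRPHVCG', offset=11
After 4 (read(2)): returned 'E8', offset=13
After 5 (seek(-4, CUR)): offset=9
After 6 (tell()): offset=9
After 7 (seek(+6, CUR)): offset=15
After 8 (read(7)): returned '33IWETI', offset=22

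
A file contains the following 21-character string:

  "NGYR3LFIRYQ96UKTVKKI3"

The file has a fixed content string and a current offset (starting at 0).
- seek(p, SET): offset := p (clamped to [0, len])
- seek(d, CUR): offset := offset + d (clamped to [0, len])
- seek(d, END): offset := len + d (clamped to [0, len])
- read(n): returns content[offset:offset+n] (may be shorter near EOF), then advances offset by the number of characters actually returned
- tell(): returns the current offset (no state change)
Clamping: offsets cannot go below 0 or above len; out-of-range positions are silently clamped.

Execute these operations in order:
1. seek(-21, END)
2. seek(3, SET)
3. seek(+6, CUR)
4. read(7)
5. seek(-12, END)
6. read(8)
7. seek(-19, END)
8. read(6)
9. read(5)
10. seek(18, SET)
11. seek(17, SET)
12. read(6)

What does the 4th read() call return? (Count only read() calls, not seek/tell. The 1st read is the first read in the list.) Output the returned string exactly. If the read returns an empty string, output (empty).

Answer: RYQ96

Derivation:
After 1 (seek(-21, END)): offset=0
After 2 (seek(3, SET)): offset=3
After 3 (seek(+6, CUR)): offset=9
After 4 (read(7)): returned 'YQ96UKT', offset=16
After 5 (seek(-12, END)): offset=9
After 6 (read(8)): returned 'YQ96UKTV', offset=17
After 7 (seek(-19, END)): offset=2
After 8 (read(6)): returned 'YR3LFI', offset=8
After 9 (read(5)): returned 'RYQ96', offset=13
After 10 (seek(18, SET)): offset=18
After 11 (seek(17, SET)): offset=17
After 12 (read(6)): returned 'KKI3', offset=21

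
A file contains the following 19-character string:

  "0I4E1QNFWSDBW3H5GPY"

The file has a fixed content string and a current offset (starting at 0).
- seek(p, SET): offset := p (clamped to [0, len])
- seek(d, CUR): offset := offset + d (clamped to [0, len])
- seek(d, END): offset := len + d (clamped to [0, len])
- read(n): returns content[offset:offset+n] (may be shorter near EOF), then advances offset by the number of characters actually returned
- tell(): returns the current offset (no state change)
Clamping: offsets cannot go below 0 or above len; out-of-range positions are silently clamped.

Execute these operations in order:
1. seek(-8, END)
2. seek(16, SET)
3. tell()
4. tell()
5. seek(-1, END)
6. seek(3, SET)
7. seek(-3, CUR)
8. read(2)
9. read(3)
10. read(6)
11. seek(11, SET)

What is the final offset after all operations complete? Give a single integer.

After 1 (seek(-8, END)): offset=11
After 2 (seek(16, SET)): offset=16
After 3 (tell()): offset=16
After 4 (tell()): offset=16
After 5 (seek(-1, END)): offset=18
After 6 (seek(3, SET)): offset=3
After 7 (seek(-3, CUR)): offset=0
After 8 (read(2)): returned '0I', offset=2
After 9 (read(3)): returned '4E1', offset=5
After 10 (read(6)): returned 'QNFWSD', offset=11
After 11 (seek(11, SET)): offset=11

Answer: 11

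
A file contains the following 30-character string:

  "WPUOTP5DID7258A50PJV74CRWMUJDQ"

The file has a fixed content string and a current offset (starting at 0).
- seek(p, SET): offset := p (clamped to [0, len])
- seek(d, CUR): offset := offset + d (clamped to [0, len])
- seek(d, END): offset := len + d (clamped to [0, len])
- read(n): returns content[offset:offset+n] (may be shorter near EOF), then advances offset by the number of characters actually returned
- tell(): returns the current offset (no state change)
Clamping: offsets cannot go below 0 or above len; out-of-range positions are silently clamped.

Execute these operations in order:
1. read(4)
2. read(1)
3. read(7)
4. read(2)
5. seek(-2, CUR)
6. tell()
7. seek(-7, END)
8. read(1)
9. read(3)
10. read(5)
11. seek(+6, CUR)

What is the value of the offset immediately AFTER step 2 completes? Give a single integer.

Answer: 5

Derivation:
After 1 (read(4)): returned 'WPUO', offset=4
After 2 (read(1)): returned 'T', offset=5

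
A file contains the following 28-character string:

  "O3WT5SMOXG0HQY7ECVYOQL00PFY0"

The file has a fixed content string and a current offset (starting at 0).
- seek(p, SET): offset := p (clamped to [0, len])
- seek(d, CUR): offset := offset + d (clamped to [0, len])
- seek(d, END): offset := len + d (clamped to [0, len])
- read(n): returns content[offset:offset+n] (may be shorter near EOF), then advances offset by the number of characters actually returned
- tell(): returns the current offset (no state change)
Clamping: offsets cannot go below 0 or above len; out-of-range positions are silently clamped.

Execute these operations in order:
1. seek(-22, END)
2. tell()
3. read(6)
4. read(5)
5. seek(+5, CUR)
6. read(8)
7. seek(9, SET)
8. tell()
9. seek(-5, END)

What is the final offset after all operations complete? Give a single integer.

Answer: 23

Derivation:
After 1 (seek(-22, END)): offset=6
After 2 (tell()): offset=6
After 3 (read(6)): returned 'MOXG0H', offset=12
After 4 (read(5)): returned 'QY7EC', offset=17
After 5 (seek(+5, CUR)): offset=22
After 6 (read(8)): returned '00PFY0', offset=28
After 7 (seek(9, SET)): offset=9
After 8 (tell()): offset=9
After 9 (seek(-5, END)): offset=23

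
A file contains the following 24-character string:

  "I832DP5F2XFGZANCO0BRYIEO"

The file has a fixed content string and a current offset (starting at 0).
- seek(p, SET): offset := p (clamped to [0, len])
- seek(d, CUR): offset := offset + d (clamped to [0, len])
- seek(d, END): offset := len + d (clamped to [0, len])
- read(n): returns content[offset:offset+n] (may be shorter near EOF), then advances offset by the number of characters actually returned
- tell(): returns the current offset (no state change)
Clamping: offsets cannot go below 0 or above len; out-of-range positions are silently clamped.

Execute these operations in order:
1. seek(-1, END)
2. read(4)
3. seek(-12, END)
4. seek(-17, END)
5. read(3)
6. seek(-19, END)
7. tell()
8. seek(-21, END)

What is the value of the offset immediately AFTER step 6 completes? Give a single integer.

After 1 (seek(-1, END)): offset=23
After 2 (read(4)): returned 'O', offset=24
After 3 (seek(-12, END)): offset=12
After 4 (seek(-17, END)): offset=7
After 5 (read(3)): returned 'F2X', offset=10
After 6 (seek(-19, END)): offset=5

Answer: 5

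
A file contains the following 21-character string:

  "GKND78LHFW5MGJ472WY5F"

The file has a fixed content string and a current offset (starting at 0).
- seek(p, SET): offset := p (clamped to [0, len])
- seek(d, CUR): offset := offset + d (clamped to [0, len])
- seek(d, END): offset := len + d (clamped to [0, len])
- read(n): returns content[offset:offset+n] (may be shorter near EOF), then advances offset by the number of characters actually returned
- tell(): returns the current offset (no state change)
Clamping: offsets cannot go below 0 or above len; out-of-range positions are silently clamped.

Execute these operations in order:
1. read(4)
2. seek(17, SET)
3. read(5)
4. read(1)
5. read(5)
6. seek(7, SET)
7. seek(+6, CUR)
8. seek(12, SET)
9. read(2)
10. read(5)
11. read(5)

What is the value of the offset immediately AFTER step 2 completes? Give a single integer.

Answer: 17

Derivation:
After 1 (read(4)): returned 'GKND', offset=4
After 2 (seek(17, SET)): offset=17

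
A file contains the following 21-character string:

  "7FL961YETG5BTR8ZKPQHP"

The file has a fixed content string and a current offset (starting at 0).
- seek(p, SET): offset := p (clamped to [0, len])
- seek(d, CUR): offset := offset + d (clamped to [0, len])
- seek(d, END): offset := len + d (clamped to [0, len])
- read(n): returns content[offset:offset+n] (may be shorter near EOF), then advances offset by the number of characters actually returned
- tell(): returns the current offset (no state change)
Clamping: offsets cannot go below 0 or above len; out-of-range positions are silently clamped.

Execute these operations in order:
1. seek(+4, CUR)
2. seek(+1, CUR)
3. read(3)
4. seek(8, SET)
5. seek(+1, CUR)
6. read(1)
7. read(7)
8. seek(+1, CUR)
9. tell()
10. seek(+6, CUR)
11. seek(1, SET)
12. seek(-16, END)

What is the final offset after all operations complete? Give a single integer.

After 1 (seek(+4, CUR)): offset=4
After 2 (seek(+1, CUR)): offset=5
After 3 (read(3)): returned '1YE', offset=8
After 4 (seek(8, SET)): offset=8
After 5 (seek(+1, CUR)): offset=9
After 6 (read(1)): returned 'G', offset=10
After 7 (read(7)): returned '5BTR8ZK', offset=17
After 8 (seek(+1, CUR)): offset=18
After 9 (tell()): offset=18
After 10 (seek(+6, CUR)): offset=21
After 11 (seek(1, SET)): offset=1
After 12 (seek(-16, END)): offset=5

Answer: 5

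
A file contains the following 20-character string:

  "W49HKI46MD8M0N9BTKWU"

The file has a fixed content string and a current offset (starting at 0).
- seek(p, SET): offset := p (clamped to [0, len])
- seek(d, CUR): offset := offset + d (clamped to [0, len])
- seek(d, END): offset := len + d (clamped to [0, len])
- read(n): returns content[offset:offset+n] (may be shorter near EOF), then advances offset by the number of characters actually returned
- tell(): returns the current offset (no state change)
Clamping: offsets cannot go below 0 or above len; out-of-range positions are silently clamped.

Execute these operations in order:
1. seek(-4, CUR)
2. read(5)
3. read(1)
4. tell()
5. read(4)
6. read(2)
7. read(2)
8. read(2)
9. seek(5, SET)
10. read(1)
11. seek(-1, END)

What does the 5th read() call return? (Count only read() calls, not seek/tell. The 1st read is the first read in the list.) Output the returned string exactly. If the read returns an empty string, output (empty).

After 1 (seek(-4, CUR)): offset=0
After 2 (read(5)): returned 'W49HK', offset=5
After 3 (read(1)): returned 'I', offset=6
After 4 (tell()): offset=6
After 5 (read(4)): returned '46MD', offset=10
After 6 (read(2)): returned '8M', offset=12
After 7 (read(2)): returned '0N', offset=14
After 8 (read(2)): returned '9B', offset=16
After 9 (seek(5, SET)): offset=5
After 10 (read(1)): returned 'I', offset=6
After 11 (seek(-1, END)): offset=19

Answer: 0N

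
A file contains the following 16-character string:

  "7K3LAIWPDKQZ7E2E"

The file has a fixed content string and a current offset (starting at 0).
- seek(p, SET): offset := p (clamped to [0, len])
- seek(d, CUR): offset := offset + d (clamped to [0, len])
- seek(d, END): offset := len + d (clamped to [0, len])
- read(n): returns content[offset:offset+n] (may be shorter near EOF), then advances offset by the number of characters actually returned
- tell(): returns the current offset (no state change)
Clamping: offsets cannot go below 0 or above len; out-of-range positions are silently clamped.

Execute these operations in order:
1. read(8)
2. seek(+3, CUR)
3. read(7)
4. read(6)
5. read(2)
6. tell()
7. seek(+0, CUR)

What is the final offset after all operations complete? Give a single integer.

After 1 (read(8)): returned '7K3LAIWP', offset=8
After 2 (seek(+3, CUR)): offset=11
After 3 (read(7)): returned 'Z7E2E', offset=16
After 4 (read(6)): returned '', offset=16
After 5 (read(2)): returned '', offset=16
After 6 (tell()): offset=16
After 7 (seek(+0, CUR)): offset=16

Answer: 16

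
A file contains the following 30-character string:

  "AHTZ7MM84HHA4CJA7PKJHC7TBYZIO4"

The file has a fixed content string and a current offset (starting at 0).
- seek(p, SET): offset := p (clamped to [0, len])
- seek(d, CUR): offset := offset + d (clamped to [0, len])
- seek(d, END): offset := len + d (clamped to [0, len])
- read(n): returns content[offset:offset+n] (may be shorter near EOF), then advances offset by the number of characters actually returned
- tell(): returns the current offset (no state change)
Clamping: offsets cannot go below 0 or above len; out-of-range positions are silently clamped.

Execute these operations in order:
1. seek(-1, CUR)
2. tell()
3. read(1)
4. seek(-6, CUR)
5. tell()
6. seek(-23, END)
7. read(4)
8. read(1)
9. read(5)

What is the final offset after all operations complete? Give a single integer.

After 1 (seek(-1, CUR)): offset=0
After 2 (tell()): offset=0
After 3 (read(1)): returned 'A', offset=1
After 4 (seek(-6, CUR)): offset=0
After 5 (tell()): offset=0
After 6 (seek(-23, END)): offset=7
After 7 (read(4)): returned '84HH', offset=11
After 8 (read(1)): returned 'A', offset=12
After 9 (read(5)): returned '4CJA7', offset=17

Answer: 17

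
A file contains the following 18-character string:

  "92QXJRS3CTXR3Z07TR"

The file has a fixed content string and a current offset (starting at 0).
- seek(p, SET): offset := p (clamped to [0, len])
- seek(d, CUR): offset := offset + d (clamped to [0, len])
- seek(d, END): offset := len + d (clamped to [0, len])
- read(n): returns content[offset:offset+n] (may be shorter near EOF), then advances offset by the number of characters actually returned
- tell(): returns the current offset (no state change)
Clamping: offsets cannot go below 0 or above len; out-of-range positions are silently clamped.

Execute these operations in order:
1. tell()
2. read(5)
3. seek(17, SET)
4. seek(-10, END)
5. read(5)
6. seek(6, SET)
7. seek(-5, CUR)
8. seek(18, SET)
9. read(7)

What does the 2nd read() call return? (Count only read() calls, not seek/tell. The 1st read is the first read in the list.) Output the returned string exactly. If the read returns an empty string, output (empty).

After 1 (tell()): offset=0
After 2 (read(5)): returned '92QXJ', offset=5
After 3 (seek(17, SET)): offset=17
After 4 (seek(-10, END)): offset=8
After 5 (read(5)): returned 'CTXR3', offset=13
After 6 (seek(6, SET)): offset=6
After 7 (seek(-5, CUR)): offset=1
After 8 (seek(18, SET)): offset=18
After 9 (read(7)): returned '', offset=18

Answer: CTXR3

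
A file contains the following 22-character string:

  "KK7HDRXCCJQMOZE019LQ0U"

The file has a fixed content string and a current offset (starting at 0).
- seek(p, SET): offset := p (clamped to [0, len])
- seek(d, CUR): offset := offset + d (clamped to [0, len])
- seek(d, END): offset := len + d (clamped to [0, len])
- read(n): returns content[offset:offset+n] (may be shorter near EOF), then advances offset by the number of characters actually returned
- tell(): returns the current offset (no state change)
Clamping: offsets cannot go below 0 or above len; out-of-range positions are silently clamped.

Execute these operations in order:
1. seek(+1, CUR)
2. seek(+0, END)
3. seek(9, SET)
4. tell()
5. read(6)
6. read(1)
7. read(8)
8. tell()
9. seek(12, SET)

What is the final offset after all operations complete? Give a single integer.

After 1 (seek(+1, CUR)): offset=1
After 2 (seek(+0, END)): offset=22
After 3 (seek(9, SET)): offset=9
After 4 (tell()): offset=9
After 5 (read(6)): returned 'JQMOZE', offset=15
After 6 (read(1)): returned '0', offset=16
After 7 (read(8)): returned '19LQ0U', offset=22
After 8 (tell()): offset=22
After 9 (seek(12, SET)): offset=12

Answer: 12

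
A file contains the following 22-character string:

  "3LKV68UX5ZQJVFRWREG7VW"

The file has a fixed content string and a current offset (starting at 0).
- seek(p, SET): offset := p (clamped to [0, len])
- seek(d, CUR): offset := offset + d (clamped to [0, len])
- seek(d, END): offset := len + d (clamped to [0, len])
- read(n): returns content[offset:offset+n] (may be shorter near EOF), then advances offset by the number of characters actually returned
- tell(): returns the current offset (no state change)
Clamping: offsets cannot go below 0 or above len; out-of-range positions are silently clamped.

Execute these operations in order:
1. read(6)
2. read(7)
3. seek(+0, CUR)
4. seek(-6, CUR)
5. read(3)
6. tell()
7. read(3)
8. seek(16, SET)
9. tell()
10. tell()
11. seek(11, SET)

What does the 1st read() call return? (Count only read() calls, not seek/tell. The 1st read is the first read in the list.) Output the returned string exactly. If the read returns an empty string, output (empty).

Answer: 3LKV68

Derivation:
After 1 (read(6)): returned '3LKV68', offset=6
After 2 (read(7)): returned 'UX5ZQJV', offset=13
After 3 (seek(+0, CUR)): offset=13
After 4 (seek(-6, CUR)): offset=7
After 5 (read(3)): returned 'X5Z', offset=10
After 6 (tell()): offset=10
After 7 (read(3)): returned 'QJV', offset=13
After 8 (seek(16, SET)): offset=16
After 9 (tell()): offset=16
After 10 (tell()): offset=16
After 11 (seek(11, SET)): offset=11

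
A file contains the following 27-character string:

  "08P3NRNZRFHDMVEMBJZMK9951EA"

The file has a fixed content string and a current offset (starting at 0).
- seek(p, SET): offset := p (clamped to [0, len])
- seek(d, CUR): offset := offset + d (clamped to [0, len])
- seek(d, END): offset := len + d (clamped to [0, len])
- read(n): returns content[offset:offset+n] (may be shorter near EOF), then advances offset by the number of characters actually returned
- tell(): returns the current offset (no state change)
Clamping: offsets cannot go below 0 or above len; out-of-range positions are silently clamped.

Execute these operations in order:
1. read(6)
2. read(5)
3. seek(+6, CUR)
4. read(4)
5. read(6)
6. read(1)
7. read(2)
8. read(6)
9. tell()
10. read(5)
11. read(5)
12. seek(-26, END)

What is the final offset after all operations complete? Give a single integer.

Answer: 1

Derivation:
After 1 (read(6)): returned '08P3NR', offset=6
After 2 (read(5)): returned 'NZRFH', offset=11
After 3 (seek(+6, CUR)): offset=17
After 4 (read(4)): returned 'JZMK', offset=21
After 5 (read(6)): returned '9951EA', offset=27
After 6 (read(1)): returned '', offset=27
After 7 (read(2)): returned '', offset=27
After 8 (read(6)): returned '', offset=27
After 9 (tell()): offset=27
After 10 (read(5)): returned '', offset=27
After 11 (read(5)): returned '', offset=27
After 12 (seek(-26, END)): offset=1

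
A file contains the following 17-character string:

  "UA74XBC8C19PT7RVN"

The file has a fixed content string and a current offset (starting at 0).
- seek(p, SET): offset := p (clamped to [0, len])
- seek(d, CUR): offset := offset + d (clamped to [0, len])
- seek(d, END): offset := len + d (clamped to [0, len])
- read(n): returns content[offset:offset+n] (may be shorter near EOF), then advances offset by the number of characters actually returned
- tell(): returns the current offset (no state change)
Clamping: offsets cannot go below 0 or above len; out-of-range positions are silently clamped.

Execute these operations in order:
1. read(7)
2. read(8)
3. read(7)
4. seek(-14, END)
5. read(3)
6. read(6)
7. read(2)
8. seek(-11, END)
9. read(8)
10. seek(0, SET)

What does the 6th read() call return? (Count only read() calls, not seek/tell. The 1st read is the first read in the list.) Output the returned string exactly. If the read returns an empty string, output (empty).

After 1 (read(7)): returned 'UA74XBC', offset=7
After 2 (read(8)): returned '8C19PT7R', offset=15
After 3 (read(7)): returned 'VN', offset=17
After 4 (seek(-14, END)): offset=3
After 5 (read(3)): returned '4XB', offset=6
After 6 (read(6)): returned 'C8C19P', offset=12
After 7 (read(2)): returned 'T7', offset=14
After 8 (seek(-11, END)): offset=6
After 9 (read(8)): returned 'C8C19PT7', offset=14
After 10 (seek(0, SET)): offset=0

Answer: T7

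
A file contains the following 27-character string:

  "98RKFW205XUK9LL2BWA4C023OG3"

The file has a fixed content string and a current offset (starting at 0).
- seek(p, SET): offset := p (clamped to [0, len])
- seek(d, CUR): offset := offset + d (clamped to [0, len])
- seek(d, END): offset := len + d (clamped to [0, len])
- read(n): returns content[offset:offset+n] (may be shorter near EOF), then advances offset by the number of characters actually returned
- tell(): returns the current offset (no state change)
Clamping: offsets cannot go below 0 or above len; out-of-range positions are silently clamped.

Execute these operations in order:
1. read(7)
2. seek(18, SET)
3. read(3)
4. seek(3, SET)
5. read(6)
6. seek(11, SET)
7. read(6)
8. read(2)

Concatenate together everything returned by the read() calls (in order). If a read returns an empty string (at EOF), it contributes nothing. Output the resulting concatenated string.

Answer: 98RKFW2A4CKFW205K9LL2BWA

Derivation:
After 1 (read(7)): returned '98RKFW2', offset=7
After 2 (seek(18, SET)): offset=18
After 3 (read(3)): returned 'A4C', offset=21
After 4 (seek(3, SET)): offset=3
After 5 (read(6)): returned 'KFW205', offset=9
After 6 (seek(11, SET)): offset=11
After 7 (read(6)): returned 'K9LL2B', offset=17
After 8 (read(2)): returned 'WA', offset=19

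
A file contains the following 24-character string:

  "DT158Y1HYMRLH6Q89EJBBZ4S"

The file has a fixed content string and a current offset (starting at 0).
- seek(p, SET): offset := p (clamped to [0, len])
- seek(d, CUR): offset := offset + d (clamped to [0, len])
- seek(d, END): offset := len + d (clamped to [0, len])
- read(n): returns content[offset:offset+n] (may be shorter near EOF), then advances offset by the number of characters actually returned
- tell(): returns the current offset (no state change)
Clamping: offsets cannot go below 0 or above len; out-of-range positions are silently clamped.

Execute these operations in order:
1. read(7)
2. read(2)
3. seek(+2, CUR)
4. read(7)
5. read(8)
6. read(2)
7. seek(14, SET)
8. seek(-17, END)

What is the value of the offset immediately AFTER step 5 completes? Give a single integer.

Answer: 24

Derivation:
After 1 (read(7)): returned 'DT158Y1', offset=7
After 2 (read(2)): returned 'HY', offset=9
After 3 (seek(+2, CUR)): offset=11
After 4 (read(7)): returned 'LH6Q89E', offset=18
After 5 (read(8)): returned 'JBBZ4S', offset=24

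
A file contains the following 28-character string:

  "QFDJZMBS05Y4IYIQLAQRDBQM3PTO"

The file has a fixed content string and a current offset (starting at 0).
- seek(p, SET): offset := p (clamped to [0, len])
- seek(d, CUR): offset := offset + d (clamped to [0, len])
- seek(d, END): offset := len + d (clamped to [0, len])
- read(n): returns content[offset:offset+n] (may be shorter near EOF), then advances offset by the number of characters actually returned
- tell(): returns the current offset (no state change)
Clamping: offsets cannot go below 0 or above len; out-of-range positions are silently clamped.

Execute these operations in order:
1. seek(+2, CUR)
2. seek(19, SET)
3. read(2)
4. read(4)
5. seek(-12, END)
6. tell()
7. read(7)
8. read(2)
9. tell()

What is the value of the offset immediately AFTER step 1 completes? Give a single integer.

Answer: 2

Derivation:
After 1 (seek(+2, CUR)): offset=2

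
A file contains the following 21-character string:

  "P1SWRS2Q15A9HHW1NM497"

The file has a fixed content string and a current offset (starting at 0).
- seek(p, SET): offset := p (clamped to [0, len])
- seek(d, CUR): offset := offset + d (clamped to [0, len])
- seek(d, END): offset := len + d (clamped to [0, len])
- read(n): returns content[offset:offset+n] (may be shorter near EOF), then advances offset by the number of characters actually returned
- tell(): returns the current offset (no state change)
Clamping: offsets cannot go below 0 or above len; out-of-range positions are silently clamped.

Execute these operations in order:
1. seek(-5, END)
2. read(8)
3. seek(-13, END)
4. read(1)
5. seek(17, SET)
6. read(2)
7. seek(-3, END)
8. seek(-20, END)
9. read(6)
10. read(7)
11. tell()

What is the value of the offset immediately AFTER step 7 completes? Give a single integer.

After 1 (seek(-5, END)): offset=16
After 2 (read(8)): returned 'NM497', offset=21
After 3 (seek(-13, END)): offset=8
After 4 (read(1)): returned '1', offset=9
After 5 (seek(17, SET)): offset=17
After 6 (read(2)): returned 'M4', offset=19
After 7 (seek(-3, END)): offset=18

Answer: 18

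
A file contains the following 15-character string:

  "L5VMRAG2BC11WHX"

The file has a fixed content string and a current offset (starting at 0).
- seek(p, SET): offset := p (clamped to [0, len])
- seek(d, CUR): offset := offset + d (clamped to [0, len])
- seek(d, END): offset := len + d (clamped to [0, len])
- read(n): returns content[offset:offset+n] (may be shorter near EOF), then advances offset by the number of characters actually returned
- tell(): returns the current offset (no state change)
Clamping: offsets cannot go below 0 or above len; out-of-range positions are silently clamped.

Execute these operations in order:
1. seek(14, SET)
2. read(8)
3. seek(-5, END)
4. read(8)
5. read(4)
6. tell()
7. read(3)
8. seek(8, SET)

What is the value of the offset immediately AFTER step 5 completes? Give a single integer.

After 1 (seek(14, SET)): offset=14
After 2 (read(8)): returned 'X', offset=15
After 3 (seek(-5, END)): offset=10
After 4 (read(8)): returned '11WHX', offset=15
After 5 (read(4)): returned '', offset=15

Answer: 15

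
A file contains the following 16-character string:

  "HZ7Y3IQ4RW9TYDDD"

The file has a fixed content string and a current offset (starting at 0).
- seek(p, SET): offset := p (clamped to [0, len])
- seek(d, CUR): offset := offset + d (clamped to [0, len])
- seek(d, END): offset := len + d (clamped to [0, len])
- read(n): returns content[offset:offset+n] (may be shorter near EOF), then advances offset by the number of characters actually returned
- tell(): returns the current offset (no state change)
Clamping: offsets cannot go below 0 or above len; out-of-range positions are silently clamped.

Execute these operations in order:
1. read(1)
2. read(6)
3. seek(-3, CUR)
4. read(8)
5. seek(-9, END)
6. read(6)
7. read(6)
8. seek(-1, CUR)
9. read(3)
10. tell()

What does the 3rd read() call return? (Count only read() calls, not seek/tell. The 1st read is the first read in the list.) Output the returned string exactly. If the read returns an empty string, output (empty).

Answer: 3IQ4RW9T

Derivation:
After 1 (read(1)): returned 'H', offset=1
After 2 (read(6)): returned 'Z7Y3IQ', offset=7
After 3 (seek(-3, CUR)): offset=4
After 4 (read(8)): returned '3IQ4RW9T', offset=12
After 5 (seek(-9, END)): offset=7
After 6 (read(6)): returned '4RW9TY', offset=13
After 7 (read(6)): returned 'DDD', offset=16
After 8 (seek(-1, CUR)): offset=15
After 9 (read(3)): returned 'D', offset=16
After 10 (tell()): offset=16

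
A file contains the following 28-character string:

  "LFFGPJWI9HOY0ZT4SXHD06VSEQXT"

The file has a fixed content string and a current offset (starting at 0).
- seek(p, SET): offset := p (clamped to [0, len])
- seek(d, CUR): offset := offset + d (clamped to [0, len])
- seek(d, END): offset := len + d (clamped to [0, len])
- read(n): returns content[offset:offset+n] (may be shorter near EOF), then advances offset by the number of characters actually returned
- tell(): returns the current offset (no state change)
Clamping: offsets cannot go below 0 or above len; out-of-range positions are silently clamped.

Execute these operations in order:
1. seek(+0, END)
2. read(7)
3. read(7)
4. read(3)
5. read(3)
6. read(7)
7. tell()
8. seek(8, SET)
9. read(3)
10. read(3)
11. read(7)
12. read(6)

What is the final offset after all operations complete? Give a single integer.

Answer: 27

Derivation:
After 1 (seek(+0, END)): offset=28
After 2 (read(7)): returned '', offset=28
After 3 (read(7)): returned '', offset=28
After 4 (read(3)): returned '', offset=28
After 5 (read(3)): returned '', offset=28
After 6 (read(7)): returned '', offset=28
After 7 (tell()): offset=28
After 8 (seek(8, SET)): offset=8
After 9 (read(3)): returned '9HO', offset=11
After 10 (read(3)): returned 'Y0Z', offset=14
After 11 (read(7)): returned 'T4SXHD0', offset=21
After 12 (read(6)): returned '6VSEQX', offset=27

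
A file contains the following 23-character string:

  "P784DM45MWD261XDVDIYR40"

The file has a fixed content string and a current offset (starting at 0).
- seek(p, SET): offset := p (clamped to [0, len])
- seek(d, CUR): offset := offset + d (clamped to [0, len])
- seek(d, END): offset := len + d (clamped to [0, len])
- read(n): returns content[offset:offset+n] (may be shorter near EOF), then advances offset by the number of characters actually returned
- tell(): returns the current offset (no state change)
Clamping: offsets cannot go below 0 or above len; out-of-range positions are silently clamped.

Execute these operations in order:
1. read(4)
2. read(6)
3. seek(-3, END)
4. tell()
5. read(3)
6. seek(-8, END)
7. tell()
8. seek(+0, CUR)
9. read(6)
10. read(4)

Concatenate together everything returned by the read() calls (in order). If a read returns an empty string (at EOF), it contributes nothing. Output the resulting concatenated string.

Answer: P784DM45MWR40DVDIYR40

Derivation:
After 1 (read(4)): returned 'P784', offset=4
After 2 (read(6)): returned 'DM45MW', offset=10
After 3 (seek(-3, END)): offset=20
After 4 (tell()): offset=20
After 5 (read(3)): returned 'R40', offset=23
After 6 (seek(-8, END)): offset=15
After 7 (tell()): offset=15
After 8 (seek(+0, CUR)): offset=15
After 9 (read(6)): returned 'DVDIYR', offset=21
After 10 (read(4)): returned '40', offset=23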